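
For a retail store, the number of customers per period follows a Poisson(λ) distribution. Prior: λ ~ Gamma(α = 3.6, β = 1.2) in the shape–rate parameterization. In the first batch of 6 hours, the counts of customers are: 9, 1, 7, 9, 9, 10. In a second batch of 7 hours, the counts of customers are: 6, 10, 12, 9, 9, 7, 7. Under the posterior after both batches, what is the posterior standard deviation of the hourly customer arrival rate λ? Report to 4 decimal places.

With a Gamma(shape α, rate β) prior, the Poisson likelihood is conjugate: the posterior is Gamma(α + ΣXᵢ, β + n).
Batch 1: sum of counts S = 45 over n = 6 hours.
After batch 1: Gamma(α+S, β+n) = Gamma(3.6+45, 1.2+6) = Gamma(48.6, 7.2).
Batch 2: sum of counts S = 60 over n = 7 hours.
After batch 2: Gamma(α+S, β+n) = Gamma(48.6+60, 7.2+7) = Gamma(108.6, 14.2).
SD = √α/β = √108.6/14.2 = 0.7339.

0.7339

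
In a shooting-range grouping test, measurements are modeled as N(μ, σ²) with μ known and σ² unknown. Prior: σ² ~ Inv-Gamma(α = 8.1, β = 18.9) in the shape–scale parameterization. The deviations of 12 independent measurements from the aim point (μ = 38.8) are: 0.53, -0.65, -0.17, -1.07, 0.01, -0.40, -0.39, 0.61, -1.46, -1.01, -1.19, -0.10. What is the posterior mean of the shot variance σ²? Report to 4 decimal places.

1.7152

With known mean μ and an Inverse-Gamma(α, β) prior on σ², the Normal likelihood is conjugate: posterior is Inv-Gamma(α + n/2, β + Σ(xᵢ−μ)²/2).
Σ(xᵢ−μ)² = (0.53)² + (-0.65)² + (-0.17)² + (-1.07)² + (0.01)² + (-0.40)² + (-0.39)² + (0.61)² + (-1.46)² + (-1.01)² + (-1.19)² + (-0.10)² = 7.1393.
Posterior: Inv-Gamma(8.1 + 12/2, 18.9 + 7.1393/2) = Inv-Gamma(14.10, 22.46965).
E[σ²|data] = β/(α−1) = 22.46965/13.10 = 1.7152.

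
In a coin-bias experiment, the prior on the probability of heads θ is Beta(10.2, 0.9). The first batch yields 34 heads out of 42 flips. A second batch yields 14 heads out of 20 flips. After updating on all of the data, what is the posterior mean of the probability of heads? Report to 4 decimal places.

The Beta prior is conjugate to a Binomial/Bernoulli likelihood; the update adds successes to α and failures to β.
After batch 1: Beta(10.2+34, 0.9+8) = Beta(44.2, 8.9).
After batch 2: Beta(44.2+14, 8.9+6) = Beta(58.2, 14.9).
Posterior mean = α/(α+β) = 58.2/73.1 = 0.7962.

0.7962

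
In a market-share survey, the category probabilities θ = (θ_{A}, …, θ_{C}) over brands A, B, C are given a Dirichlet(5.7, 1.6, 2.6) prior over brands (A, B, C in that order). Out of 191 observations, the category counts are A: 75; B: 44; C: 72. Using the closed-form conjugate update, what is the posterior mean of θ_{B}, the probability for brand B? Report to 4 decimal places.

The Dirichlet prior is conjugate to the Multinomial likelihood: each posterior αⱼ = prior αⱼ + observed count nⱼ.
Posterior concentration: (80.7, 45.6, 74.6), total = 200.9.
E[θ_{B}|data] = α_{B}/Σα = 45.6/200.9 = 0.2270.

0.2270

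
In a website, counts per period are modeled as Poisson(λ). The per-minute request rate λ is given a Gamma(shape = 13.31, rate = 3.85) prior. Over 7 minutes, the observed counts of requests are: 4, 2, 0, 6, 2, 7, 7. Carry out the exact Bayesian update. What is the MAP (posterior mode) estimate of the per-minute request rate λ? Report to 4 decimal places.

With a Gamma(shape α, rate β) prior, the Poisson likelihood is conjugate: the posterior is Gamma(α + ΣXᵢ, β + n).
Sum of counts S = 28 over n = 7 minutes.
Posterior: Gamma(α+S, β+n) = Gamma(13.31+28, 3.85+7) = Gamma(41.31, 10.85).
Mode of Gamma(α,β) for α≥1 is (α−1)/β = 40.31/10.85 = 3.7152.

3.7152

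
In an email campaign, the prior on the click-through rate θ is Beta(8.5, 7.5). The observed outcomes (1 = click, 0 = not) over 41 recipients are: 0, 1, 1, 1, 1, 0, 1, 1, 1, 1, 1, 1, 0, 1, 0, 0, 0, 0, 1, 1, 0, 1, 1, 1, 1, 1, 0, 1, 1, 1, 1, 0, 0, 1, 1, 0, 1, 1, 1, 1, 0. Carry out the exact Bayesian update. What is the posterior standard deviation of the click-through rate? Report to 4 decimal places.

The Beta prior is conjugate to a Binomial/Bernoulli likelihood; the update adds successes to α and failures to β.
Posterior: Beta(α+k, β+n−k) = Beta(8.5+28, 7.5+13) = Beta(36.5, 20.5).
Var = αβ/((α+β)²(α+β+1)) = 36.5·20.5/(57.0²·58.0) = 0.00397072; SD = √0.00397072 = 0.0630.

0.0630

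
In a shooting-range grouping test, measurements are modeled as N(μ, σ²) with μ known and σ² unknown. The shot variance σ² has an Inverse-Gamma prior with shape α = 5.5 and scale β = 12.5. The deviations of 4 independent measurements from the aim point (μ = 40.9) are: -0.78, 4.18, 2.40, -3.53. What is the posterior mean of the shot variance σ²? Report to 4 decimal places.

With known mean μ and an Inverse-Gamma(α, β) prior on σ², the Normal likelihood is conjugate: posterior is Inv-Gamma(α + n/2, β + Σ(xᵢ−μ)²/2).
Σ(xᵢ−μ)² = (-0.78)² + (4.18)² + (2.40)² + (-3.53)² = 36.3017.
Posterior: Inv-Gamma(5.5 + 4/2, 12.5 + 36.3017/2) = Inv-Gamma(7.50, 30.65085).
E[σ²|data] = β/(α−1) = 30.65085/6.50 = 4.7155.

4.7155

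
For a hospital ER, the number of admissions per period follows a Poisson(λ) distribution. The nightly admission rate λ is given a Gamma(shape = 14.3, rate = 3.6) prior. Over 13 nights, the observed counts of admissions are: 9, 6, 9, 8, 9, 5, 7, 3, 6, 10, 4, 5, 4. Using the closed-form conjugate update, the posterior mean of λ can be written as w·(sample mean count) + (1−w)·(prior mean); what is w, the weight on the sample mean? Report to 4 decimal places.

0.7831

With a Gamma(shape α, rate β) prior, the Poisson likelihood is conjugate: the posterior is Gamma(α + ΣXᵢ, β + n).
Posterior mean = (α₀+S)/(β₀+n) = [n/(β₀+n)]·(S/n) + [β₀/(β₀+n)]·(α₀/β₀), so only n and β₀ enter the weight.
Weight on data w = n/(β₀+n) = 13/(3.6+13) = 13/16.6 = 0.7831.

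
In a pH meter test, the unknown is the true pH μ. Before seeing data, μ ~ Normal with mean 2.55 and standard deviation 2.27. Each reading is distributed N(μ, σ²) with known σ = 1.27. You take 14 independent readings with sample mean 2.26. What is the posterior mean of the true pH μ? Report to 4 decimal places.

2.2663

For Normal data with known variance σ², a Normal(μ₀, σ₀²) prior on μ is conjugate. Posterior precision = 1/σ₀² + n/σ²; posterior mean is the precision-weighted average of μ₀ and x̄.
n·x̄ = 14·2.26 = 31.64.
σ₀² = 2.27² = 5.1529, σ² = 1.27² = 1.6129; σ² + n·σ₀² = 1.6129 + 14·5.1529 = 73.7535.
Posterior mean = (μ₀/σ₀² + n·x̄/σ²)/(1/σ₀² + n/σ²) = (σ²·μ₀ + σ₀²·n·x̄)/(σ² + n·σ₀²) = (1.6129·2.55 + 5.1529·31.64)/73.7535 = 167.150651/73.7535 = 2.2663.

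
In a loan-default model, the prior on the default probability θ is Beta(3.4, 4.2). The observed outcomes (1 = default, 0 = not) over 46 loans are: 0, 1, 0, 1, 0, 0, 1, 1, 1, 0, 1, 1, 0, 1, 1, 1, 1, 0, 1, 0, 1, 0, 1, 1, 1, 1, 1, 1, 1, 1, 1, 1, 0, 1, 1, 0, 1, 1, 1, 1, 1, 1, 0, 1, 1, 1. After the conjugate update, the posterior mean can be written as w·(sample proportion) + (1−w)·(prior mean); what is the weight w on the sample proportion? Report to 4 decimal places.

The Beta prior is conjugate to a Binomial/Bernoulli likelihood; the update adds successes to α and failures to β.
Posterior mean = (α₀+k)/(α₀+β₀+n) = [n/(α₀+β₀+n)]·(k/n) + [(α₀+β₀)/(α₀+β₀+n)]·α₀/(α₀+β₀), so only n and the prior enter the weight.
The weight on the data is w = n/(α₀+β₀+n) = 46/(3.4+4.2+46) = 46/53.6 = 0.8582.

0.8582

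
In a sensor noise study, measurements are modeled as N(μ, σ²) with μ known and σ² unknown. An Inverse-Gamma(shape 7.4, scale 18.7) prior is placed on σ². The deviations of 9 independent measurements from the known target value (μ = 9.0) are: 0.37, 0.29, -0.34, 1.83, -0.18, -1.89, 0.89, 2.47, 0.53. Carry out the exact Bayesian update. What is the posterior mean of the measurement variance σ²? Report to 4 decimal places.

With known mean μ and an Inverse-Gamma(α, β) prior on σ², the Normal likelihood is conjugate: posterior is Inv-Gamma(α + n/2, β + Σ(xᵢ−μ)²/2).
Σ(xᵢ−μ)² = (0.37)² + (0.29)² + (-0.34)² + (1.83)² + (-0.18)² + (-1.89)² + (0.89)² + (2.47)² + (0.53)² = 14.4639.
Posterior: Inv-Gamma(7.4 + 9/2, 18.7 + 14.4639/2) = Inv-Gamma(11.90, 25.93195).
E[σ²|data] = β/(α−1) = 25.93195/10.90 = 2.3791.

2.3791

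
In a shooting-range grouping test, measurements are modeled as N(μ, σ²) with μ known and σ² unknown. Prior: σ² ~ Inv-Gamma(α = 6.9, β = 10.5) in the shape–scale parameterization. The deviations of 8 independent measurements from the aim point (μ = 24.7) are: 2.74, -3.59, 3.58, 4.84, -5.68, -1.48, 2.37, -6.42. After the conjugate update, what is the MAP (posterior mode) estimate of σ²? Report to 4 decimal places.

6.6775

With known mean μ and an Inverse-Gamma(α, β) prior on σ², the Normal likelihood is conjugate: posterior is Inv-Gamma(α + n/2, β + Σ(xᵢ−μ)²/2).
Σ(xᵢ−μ)² = (2.74)² + (-3.59)² + (3.58)² + (4.84)² + (-5.68)² + (-1.48)² + (2.37)² + (-6.42)² = 137.9238.
Posterior: Inv-Gamma(6.9 + 8/2, 10.5 + 137.9238/2) = Inv-Gamma(10.90, 79.46190).
Mode = β/(α+1) = 79.46190/11.90 = 6.6775.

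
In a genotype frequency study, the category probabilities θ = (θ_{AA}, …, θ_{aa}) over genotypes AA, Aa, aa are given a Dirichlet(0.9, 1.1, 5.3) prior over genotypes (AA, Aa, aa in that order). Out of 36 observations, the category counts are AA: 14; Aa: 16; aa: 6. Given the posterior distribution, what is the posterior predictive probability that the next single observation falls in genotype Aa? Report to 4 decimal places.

0.3949

The Dirichlet prior is conjugate to the Multinomial likelihood: each posterior αⱼ = prior αⱼ + observed count nⱼ.
Posterior concentration: (14.9, 17.1, 11.3), total = 43.3.
P(next = Aa | data) = α_{Aa}/Σα = 0.3949.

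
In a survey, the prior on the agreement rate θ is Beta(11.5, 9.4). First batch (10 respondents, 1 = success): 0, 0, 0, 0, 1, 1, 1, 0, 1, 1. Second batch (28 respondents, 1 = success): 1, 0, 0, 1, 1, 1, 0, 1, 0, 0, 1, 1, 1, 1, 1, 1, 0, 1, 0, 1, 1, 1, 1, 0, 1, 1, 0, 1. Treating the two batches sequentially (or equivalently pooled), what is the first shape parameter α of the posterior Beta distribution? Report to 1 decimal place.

35.5

The Beta prior is conjugate to a Binomial/Bernoulli likelihood; the update adds successes to α and failures to β.
After batch 1: Beta(11.5+5, 9.4+5) = Beta(16.5, 14.4).
After batch 2: Beta(16.5+19, 14.4+9) = Beta(35.5, 23.4).
Posterior α = 35.5.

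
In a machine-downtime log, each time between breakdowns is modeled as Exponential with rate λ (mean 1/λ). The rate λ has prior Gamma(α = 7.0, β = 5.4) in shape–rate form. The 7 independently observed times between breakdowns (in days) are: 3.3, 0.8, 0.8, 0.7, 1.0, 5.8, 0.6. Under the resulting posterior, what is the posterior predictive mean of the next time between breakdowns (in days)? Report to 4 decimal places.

With a Gamma(shape α, rate β) prior on the exponential rate λ, the posterior after n observations with total T = Σxᵢ is Gamma(α+n, β+T).
Sum of observations T = 13.0 days; n = 7.
Posterior: Gamma(7.0+7, 5.4+13.0) = Gamma(14.0, 18.4).
The predictive distribution for the next observation is Lomax; its mean is β/(α−1) = 18.4/13.0 = 1.4154.

1.4154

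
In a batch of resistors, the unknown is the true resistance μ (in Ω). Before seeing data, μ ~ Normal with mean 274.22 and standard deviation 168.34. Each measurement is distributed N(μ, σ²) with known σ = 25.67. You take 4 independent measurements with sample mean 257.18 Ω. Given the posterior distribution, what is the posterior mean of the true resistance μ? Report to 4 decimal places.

For Normal data with known variance σ², a Normal(μ₀, σ₀²) prior on μ is conjugate. Posterior precision = 1/σ₀² + n/σ²; posterior mean is the precision-weighted average of μ₀ and x̄.
n·x̄ = 4·257.18 = 1028.72.
σ₀² = 168.34² = 28338.3556, σ² = 25.67² = 658.9489; σ² + n·σ₀² = 658.9489 + 4·28338.3556 = 114012.3713.
Posterior mean = (μ₀/σ₀² + n·x̄/σ²)/(1/σ₀² + n/σ²) = (σ²·μ₀ + σ₀²·n·x̄)/(σ² + n·σ₀²) = (658.9489·274.22 + 28338.3556·1028.72)/114012.3713 = 29332930.14019/114012.3713 = 257.2785.

257.2785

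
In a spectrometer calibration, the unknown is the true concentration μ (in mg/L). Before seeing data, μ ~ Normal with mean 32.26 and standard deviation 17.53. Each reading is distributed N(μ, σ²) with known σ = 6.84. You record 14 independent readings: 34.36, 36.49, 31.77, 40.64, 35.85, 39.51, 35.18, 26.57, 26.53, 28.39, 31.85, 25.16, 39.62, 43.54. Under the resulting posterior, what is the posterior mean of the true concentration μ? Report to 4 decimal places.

For Normal data with known variance σ², a Normal(μ₀, σ₀²) prior on μ is conjugate. Posterior precision = 1/σ₀² + n/σ²; posterior mean is the precision-weighted average of μ₀ and x̄.
Σxᵢ = 34.36 + 36.49 + 31.77 + 40.64 + 35.85 + 39.51 + 35.18 + 26.57 + 26.53 + 28.39 + 31.85 + 25.16 + 39.62 + 43.54 = 475.46, so n·x̄ = 475.46.
σ₀² = 17.53² = 307.3009, σ² = 6.84² = 46.7856; σ² + n·σ₀² = 46.7856 + 14·307.3009 = 4348.9982.
Posterior mean = (μ₀/σ₀² + n·x̄/σ²)/(1/σ₀² + n/σ²) = (σ²·μ₀ + σ₀²·n·x̄)/(σ² + n·σ₀²) = (46.7856·32.26 + 307.3009·475.46)/4348.9982 = 147618.58937/4348.9982 = 33.9431.

33.9431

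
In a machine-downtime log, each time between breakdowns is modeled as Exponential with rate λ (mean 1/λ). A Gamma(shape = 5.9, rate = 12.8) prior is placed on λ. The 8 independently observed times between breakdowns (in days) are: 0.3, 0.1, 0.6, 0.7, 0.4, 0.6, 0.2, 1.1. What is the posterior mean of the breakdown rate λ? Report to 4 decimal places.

0.8274

With a Gamma(shape α, rate β) prior on the exponential rate λ, the posterior after n observations with total T = Σxᵢ is Gamma(α+n, β+T).
Sum of observations T = 4.0 days; n = 8.
Posterior: Gamma(5.9+8, 12.8+4.0) = Gamma(13.9, 16.8).
Posterior mean of λ = α/β = 13.9/16.8 = 0.8274.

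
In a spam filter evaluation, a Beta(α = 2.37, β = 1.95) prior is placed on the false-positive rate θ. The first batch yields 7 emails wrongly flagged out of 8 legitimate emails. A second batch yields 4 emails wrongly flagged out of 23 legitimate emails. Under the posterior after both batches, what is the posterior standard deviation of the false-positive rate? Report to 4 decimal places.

The Beta prior is conjugate to a Binomial/Bernoulli likelihood; the update adds successes to α and failures to β.
After batch 1: Beta(2.37+7, 1.95+1) = Beta(9.37, 2.95).
After batch 2: Beta(9.37+4, 2.95+19) = Beta(13.37, 21.95).
Var = αβ/((α+β)²(α+β+1)) = 13.37·21.95/(35.32²·36.32) = 0.00647707; SD = √0.00647707 = 0.0805.

0.0805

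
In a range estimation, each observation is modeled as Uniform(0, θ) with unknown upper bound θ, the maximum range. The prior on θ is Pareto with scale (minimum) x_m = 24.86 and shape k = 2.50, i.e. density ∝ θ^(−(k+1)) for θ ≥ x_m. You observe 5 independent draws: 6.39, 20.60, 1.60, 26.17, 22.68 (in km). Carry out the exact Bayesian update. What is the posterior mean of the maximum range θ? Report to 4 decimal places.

30.1962

A Pareto(scale x_m, shape k) prior on the upper bound θ of Uniform(0, θ) is conjugate: posterior is Pareto(max(x_m, max xᵢ), k + n).
Sample maximum = 26.17; prior scale x_m = 24.86 → posterior scale = max = 26.17.
Posterior shape = 2.50 + 5 = 7.50.
E[θ|data] = k·x_m/(k−1) = 7.50·26.17/6.50 = 30.1962.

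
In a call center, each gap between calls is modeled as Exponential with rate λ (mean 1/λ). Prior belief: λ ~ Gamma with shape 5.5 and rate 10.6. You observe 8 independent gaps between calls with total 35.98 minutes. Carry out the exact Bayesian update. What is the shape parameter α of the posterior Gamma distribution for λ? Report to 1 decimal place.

13.5

With a Gamma(shape α, rate β) prior on the exponential rate λ, the posterior after n observations with total T = Σxᵢ is Gamma(α+n, β+T).
Posterior: Gamma(5.5+8, 10.6+35.98) = Gamma(13.5, 46.58).
Posterior α = 13.5.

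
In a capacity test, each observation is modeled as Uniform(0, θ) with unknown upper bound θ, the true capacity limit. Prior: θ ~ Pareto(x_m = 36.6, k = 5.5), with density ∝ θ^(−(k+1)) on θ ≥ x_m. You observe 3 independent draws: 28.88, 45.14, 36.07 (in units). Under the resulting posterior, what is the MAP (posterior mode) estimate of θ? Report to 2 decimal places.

A Pareto(scale x_m, shape k) prior on the upper bound θ of Uniform(0, θ) is conjugate: posterior is Pareto(max(x_m, max xᵢ), k + n).
Sample maximum = 45.14; prior scale x_m = 36.6 → posterior scale = max = 45.14.
Posterior shape = 5.5 + 3 = 8.5.
The Pareto density is decreasing on [x_m, ∞), so the mode is x_m = 45.14.

45.14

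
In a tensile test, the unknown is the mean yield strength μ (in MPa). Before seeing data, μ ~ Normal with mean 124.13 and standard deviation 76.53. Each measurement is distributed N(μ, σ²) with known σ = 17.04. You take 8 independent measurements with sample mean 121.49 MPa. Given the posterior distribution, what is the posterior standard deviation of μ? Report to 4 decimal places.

6.0060

For Normal data with known variance σ², a Normal(μ₀, σ₀²) prior on μ is conjugate. Posterior precision = 1/σ₀² + n/σ²; posterior mean is the precision-weighted average of μ₀ and x̄.
σ₀² = 76.53² = 5856.8409, σ² = 17.04² = 290.3616; σ² + n·σ₀² = 290.3616 + 8·5856.8409 = 47145.0888.
Posterior precision = 1/σ₀² + n/σ² = 1/5856.8409 + 8/290.3616 = (σ² + n·σ₀²)/(σ₀²σ²) = 47145.0888/(5856.8409·290.3616); posterior variance σₙ² = σ₀²σ²/(σ² + n·σ₀²) = 5856.8409·290.3616/47145.0888 = 36.071662.
Posterior SD = √σₙ² = √(5856.8409·290.3616/47145.0888) = 6.0060.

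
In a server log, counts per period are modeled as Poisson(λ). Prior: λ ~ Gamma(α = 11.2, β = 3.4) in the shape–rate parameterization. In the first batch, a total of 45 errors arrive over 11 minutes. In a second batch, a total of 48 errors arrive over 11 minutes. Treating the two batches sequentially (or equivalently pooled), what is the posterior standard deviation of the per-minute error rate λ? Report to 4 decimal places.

With a Gamma(shape α, rate β) prior, the Poisson likelihood is conjugate: the posterior is Gamma(α + ΣXᵢ, β + n).
After batch 1: Gamma(α+S, β+n) = Gamma(11.2+45, 3.4+11) = Gamma(56.2, 14.4).
After batch 2: Gamma(α+S, β+n) = Gamma(56.2+48, 14.4+11) = Gamma(104.2, 25.4).
SD = √α/β = √104.2/25.4 = 0.4019.

0.4019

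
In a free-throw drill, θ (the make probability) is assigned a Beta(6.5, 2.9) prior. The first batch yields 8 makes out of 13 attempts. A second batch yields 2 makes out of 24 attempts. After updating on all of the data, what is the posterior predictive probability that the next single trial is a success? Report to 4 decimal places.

The Beta prior is conjugate to a Binomial/Bernoulli likelihood; the update adds successes to α and failures to β.
After batch 1: Beta(6.5+8, 2.9+5) = Beta(14.5, 7.9).
After batch 2: Beta(14.5+2, 7.9+22) = Beta(16.5, 29.9).
For a single future Bernoulli trial, P(success | data) = α/(α+β) = 0.3556.

0.3556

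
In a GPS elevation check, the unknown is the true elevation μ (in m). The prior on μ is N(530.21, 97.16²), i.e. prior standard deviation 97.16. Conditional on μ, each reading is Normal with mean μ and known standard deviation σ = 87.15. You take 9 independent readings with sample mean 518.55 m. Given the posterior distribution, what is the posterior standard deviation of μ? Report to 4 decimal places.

For Normal data with known variance σ², a Normal(μ₀, σ₀²) prior on μ is conjugate. Posterior precision = 1/σ₀² + n/σ²; posterior mean is the precision-weighted average of μ₀ and x̄.
σ₀² = 97.16² = 9440.0656, σ² = 87.15² = 7595.1225; σ² + n·σ₀² = 7595.1225 + 9·9440.0656 = 92555.7129.
Posterior precision = 1/σ₀² + n/σ² = 1/9440.0656 + 9/7595.1225 = (σ² + n·σ₀²)/(σ₀²σ²) = 92555.7129/(9440.0656·7595.1225); posterior variance σₙ² = σ₀²σ²/(σ² + n·σ₀²) = 9440.0656·7595.1225/92555.7129 = 774.651854.
Posterior SD = √σₙ² = √(9440.0656·7595.1225/92555.7129) = 27.8326.

27.8326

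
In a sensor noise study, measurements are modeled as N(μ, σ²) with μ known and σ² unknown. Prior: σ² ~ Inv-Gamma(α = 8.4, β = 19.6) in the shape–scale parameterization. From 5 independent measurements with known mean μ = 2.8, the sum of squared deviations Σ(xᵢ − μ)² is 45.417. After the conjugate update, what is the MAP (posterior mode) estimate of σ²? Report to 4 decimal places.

3.5553

With known mean μ and an Inverse-Gamma(α, β) prior on σ², the Normal likelihood is conjugate: posterior is Inv-Gamma(α + n/2, β + Σ(xᵢ−μ)²/2).
Posterior: Inv-Gamma(8.4 + 5/2, 19.6 + 45.417/2) = Inv-Gamma(10.90, 42.3085).
Mode = β/(α+1) = 42.3085/11.90 = 3.5553.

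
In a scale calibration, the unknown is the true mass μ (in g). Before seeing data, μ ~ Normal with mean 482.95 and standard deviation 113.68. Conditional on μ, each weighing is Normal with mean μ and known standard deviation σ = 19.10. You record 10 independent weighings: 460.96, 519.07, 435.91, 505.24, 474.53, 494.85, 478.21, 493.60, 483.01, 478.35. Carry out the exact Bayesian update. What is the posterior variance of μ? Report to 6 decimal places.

For Normal data with known variance σ², a Normal(μ₀, σ₀²) prior on μ is conjugate. Posterior precision = 1/σ₀² + n/σ²; posterior mean is the precision-weighted average of μ₀ and x̄.
σ₀² = 113.68² = 12923.1424, σ² = 19.10² = 364.81; σ² + n·σ₀² = 364.81 + 10·12923.1424 = 129596.234.
Posterior precision = 1/σ₀² + n/σ² = 1/12923.1424 + 10/364.81 = (σ² + n·σ₀²)/(σ₀²σ²) = 129596.234/(12923.1424·364.81); posterior variance σₙ² = σ₀²σ²/(σ² + n·σ₀²) = 12923.1424·364.81/129596.234 = 36.378307.

36.378307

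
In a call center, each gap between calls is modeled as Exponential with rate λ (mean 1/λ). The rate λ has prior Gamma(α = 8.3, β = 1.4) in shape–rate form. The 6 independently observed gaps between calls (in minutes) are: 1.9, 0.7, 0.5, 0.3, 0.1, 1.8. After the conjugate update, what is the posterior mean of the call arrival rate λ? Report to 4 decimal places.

With a Gamma(shape α, rate β) prior on the exponential rate λ, the posterior after n observations with total T = Σxᵢ is Gamma(α+n, β+T).
Sum of observations T = 5.3 minutes; n = 6.
Posterior: Gamma(8.3+6, 1.4+5.3) = Gamma(14.3, 6.7).
Posterior mean of λ = α/β = 14.3/6.7 = 2.1343.

2.1343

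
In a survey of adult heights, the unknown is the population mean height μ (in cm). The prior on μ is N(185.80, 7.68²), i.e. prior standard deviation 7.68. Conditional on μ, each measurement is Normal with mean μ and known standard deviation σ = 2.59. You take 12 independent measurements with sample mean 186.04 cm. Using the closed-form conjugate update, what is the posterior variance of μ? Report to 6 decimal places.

0.553760

For Normal data with known variance σ², a Normal(μ₀, σ₀²) prior on μ is conjugate. Posterior precision = 1/σ₀² + n/σ²; posterior mean is the precision-weighted average of μ₀ and x̄.
σ₀² = 7.68² = 58.9824, σ² = 2.59² = 6.7081; σ² + n·σ₀² = 6.7081 + 12·58.9824 = 714.4969.
Posterior precision = 1/σ₀² + n/σ² = 1/58.9824 + 12/6.7081 = (σ² + n·σ₀²)/(σ₀²σ²) = 714.4969/(58.9824·6.7081); posterior variance σₙ² = σ₀²σ²/(σ² + n·σ₀²) = 58.9824·6.7081/714.4969 = 0.553760.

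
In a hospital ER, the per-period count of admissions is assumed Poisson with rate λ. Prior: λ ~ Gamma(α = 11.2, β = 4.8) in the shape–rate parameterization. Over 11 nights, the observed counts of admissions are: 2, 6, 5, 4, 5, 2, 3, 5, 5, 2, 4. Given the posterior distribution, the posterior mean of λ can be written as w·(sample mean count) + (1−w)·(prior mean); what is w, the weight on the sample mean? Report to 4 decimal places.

0.6962

With a Gamma(shape α, rate β) prior, the Poisson likelihood is conjugate: the posterior is Gamma(α + ΣXᵢ, β + n).
Posterior mean = (α₀+S)/(β₀+n) = [n/(β₀+n)]·(S/n) + [β₀/(β₀+n)]·(α₀/β₀), so only n and β₀ enter the weight.
Weight on data w = n/(β₀+n) = 11/(4.8+11) = 11/15.8 = 0.6962.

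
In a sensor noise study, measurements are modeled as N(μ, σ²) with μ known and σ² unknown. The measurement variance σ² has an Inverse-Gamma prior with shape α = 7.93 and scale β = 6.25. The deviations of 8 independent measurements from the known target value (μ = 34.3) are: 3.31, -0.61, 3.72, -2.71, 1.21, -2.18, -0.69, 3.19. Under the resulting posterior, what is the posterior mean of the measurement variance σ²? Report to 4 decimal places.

2.8307

With known mean μ and an Inverse-Gamma(α, β) prior on σ², the Normal likelihood is conjugate: posterior is Inv-Gamma(α + n/2, β + Σ(xᵢ−μ)²/2).
Σ(xᵢ−μ)² = (3.31)² + (-0.61)² + (3.72)² + (-2.71)² + (1.21)² + (-2.18)² + (-0.69)² + (3.19)² = 49.3794.
Posterior: Inv-Gamma(7.93 + 8/2, 6.25 + 49.3794/2) = Inv-Gamma(11.93, 30.93970).
E[σ²|data] = β/(α−1) = 30.93970/10.93 = 2.8307.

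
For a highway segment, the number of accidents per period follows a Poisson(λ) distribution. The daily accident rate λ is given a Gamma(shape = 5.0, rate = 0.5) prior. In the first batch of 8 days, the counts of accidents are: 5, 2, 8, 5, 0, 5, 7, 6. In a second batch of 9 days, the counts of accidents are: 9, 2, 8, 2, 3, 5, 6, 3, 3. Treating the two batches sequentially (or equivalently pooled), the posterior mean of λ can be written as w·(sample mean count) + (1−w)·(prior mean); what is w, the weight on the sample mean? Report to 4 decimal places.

0.9714

With a Gamma(shape α, rate β) prior, the Poisson likelihood is conjugate: the posterior is Gamma(α + ΣXᵢ, β + n).
Total number of days: n = 8 + 9 = 17.
Posterior mean = (α₀+S)/(β₀+n) = [n/(β₀+n)]·(S/n) + [β₀/(β₀+n)]·(α₀/β₀), so only n and β₀ enter the weight.
Weight on data w = n/(β₀+n) = 17/(0.5+17) = 17/17.5 = 0.9714.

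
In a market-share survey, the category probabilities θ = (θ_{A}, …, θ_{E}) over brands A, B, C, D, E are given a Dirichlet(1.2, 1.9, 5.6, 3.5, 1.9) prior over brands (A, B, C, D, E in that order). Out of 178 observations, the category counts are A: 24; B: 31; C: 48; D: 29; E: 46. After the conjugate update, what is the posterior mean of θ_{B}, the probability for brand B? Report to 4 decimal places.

0.1713

The Dirichlet prior is conjugate to the Multinomial likelihood: each posterior αⱼ = prior αⱼ + observed count nⱼ.
Posterior concentration: (25.2, 32.9, 53.6, 32.5, 47.9), total = 192.1.
E[θ_{B}|data] = α_{B}/Σα = 32.9/192.1 = 0.1713.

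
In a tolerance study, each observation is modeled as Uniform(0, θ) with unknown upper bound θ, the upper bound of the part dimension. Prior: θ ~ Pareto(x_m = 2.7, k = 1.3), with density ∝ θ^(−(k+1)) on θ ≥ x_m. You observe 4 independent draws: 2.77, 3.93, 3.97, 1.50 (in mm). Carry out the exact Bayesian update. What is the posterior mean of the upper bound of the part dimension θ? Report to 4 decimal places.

4.8933

A Pareto(scale x_m, shape k) prior on the upper bound θ of Uniform(0, θ) is conjugate: posterior is Pareto(max(x_m, max xᵢ), k + n).
Sample maximum = 3.97; prior scale x_m = 2.7 → posterior scale = max = 3.97.
Posterior shape = 1.3 + 4 = 5.3.
E[θ|data] = k·x_m/(k−1) = 5.3·3.97/4.3 = 4.8933.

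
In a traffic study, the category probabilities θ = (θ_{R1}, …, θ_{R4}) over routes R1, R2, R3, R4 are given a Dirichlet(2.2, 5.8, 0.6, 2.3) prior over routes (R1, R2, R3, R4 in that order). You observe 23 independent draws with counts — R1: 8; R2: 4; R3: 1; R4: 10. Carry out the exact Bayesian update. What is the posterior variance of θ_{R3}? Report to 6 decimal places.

0.001289

The Dirichlet prior is conjugate to the Multinomial likelihood: each posterior αⱼ = prior αⱼ + observed count nⱼ.
Posterior concentration: (10.2, 9.8, 1.6, 12.3), total = 33.9.
Var[θ_j] = α_j(Σα−α_j)/((Σα)²(Σα+1)) = 1.6·32.3/(33.9²·34.9) = 0.001289.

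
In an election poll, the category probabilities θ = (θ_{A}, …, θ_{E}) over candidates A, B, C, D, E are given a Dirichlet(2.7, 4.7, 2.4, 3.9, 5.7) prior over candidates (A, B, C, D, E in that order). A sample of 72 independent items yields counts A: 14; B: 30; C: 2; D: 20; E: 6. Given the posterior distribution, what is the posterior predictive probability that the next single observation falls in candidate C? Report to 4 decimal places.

The Dirichlet prior is conjugate to the Multinomial likelihood: each posterior αⱼ = prior αⱼ + observed count nⱼ.
Posterior concentration: (16.7, 34.7, 4.4, 23.9, 11.7), total = 91.4.
P(next = C | data) = α_{C}/Σα = 0.0481.

0.0481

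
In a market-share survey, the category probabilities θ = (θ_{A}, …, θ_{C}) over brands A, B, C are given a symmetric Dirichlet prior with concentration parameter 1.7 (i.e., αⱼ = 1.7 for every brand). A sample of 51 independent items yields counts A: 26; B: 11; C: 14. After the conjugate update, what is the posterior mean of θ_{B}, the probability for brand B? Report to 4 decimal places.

0.2264

The Dirichlet prior is conjugate to the Multinomial likelihood: each posterior αⱼ = prior αⱼ + observed count nⱼ.
Posterior concentration: (27.7, 12.7, 15.7), total = 56.1.
E[θ_{B}|data] = α_{B}/Σα = 12.7/56.1 = 0.2264.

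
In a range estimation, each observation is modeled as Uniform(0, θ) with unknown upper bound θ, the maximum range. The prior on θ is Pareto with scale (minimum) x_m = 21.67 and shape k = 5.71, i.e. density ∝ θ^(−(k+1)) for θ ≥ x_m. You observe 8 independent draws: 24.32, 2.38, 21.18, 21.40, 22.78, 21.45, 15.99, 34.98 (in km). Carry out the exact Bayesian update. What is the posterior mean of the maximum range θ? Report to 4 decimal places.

A Pareto(scale x_m, shape k) prior on the upper bound θ of Uniform(0, θ) is conjugate: posterior is Pareto(max(x_m, max xᵢ), k + n).
Sample maximum = 34.98; prior scale x_m = 21.67 → posterior scale = max = 34.98.
Posterior shape = 5.71 + 8 = 13.71.
E[θ|data] = k·x_m/(k−1) = 13.71·34.98/12.71 = 37.7322.

37.7322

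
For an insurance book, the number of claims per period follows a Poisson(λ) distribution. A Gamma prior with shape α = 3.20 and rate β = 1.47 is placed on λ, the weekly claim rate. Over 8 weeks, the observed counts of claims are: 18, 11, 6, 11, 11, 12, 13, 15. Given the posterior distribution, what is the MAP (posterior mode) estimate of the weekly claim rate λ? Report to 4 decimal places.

10.4752

With a Gamma(shape α, rate β) prior, the Poisson likelihood is conjugate: the posterior is Gamma(α + ΣXᵢ, β + n).
Sum of counts S = 97 over n = 8 weeks.
Posterior: Gamma(α+S, β+n) = Gamma(3.20+97, 1.47+8) = Gamma(100.20, 9.47).
Mode of Gamma(α,β) for α≥1 is (α−1)/β = 99.20/9.47 = 10.4752.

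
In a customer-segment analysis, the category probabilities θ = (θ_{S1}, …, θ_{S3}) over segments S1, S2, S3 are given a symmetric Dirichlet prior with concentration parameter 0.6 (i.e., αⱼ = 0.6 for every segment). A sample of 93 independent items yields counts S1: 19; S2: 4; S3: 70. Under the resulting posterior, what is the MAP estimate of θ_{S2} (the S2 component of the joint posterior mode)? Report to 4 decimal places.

0.0392

The Dirichlet prior is conjugate to the Multinomial likelihood: each posterior αⱼ = prior αⱼ + observed count nⱼ.
Posterior concentration: (19.6, 4.6, 70.6), total = 94.8.
Joint mode component: (α_{S2}−1)/(Σα−K) = 3.6/91.8 = 0.0392.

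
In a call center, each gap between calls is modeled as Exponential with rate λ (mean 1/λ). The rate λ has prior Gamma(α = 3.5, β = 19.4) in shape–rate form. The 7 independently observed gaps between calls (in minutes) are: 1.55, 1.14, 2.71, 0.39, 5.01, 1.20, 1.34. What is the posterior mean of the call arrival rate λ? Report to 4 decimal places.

0.3207

With a Gamma(shape α, rate β) prior on the exponential rate λ, the posterior after n observations with total T = Σxᵢ is Gamma(α+n, β+T).
Sum of observations T = 13.34 minutes; n = 7.
Posterior: Gamma(3.5+7, 19.4+13.34) = Gamma(10.5, 32.74).
Posterior mean of λ = α/β = 10.5/32.74 = 0.3207.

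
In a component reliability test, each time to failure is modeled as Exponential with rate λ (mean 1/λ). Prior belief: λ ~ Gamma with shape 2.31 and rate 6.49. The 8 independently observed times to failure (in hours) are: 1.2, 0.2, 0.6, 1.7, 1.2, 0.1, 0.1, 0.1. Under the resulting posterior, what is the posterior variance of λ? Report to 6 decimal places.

0.075445

With a Gamma(shape α, rate β) prior on the exponential rate λ, the posterior after n observations with total T = Σxᵢ is Gamma(α+n, β+T).
Sum of observations T = 5.2 hours; n = 8.
Posterior: Gamma(2.31+8, 6.49+5.2) = Gamma(10.31, 11.69).
Var = α/β² = 0.075445.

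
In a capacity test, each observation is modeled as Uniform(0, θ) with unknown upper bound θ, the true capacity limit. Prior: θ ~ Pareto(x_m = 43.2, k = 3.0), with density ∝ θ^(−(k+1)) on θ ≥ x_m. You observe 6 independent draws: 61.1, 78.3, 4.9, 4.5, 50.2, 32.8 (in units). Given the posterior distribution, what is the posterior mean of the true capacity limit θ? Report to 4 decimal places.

88.0875

A Pareto(scale x_m, shape k) prior on the upper bound θ of Uniform(0, θ) is conjugate: posterior is Pareto(max(x_m, max xᵢ), k + n).
Sample maximum = 78.3; prior scale x_m = 43.2 → posterior scale = max = 78.3.
Posterior shape = 3.0 + 6 = 9.0.
E[θ|data] = k·x_m/(k−1) = 9.0·78.3/8.0 = 88.0875.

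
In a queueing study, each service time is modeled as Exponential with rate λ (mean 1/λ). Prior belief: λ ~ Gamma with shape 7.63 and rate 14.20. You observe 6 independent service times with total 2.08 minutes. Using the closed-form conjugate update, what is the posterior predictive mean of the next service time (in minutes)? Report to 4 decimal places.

1.2890

With a Gamma(shape α, rate β) prior on the exponential rate λ, the posterior after n observations with total T = Σxᵢ is Gamma(α+n, β+T).
Posterior: Gamma(7.63+6, 14.20+2.08) = Gamma(13.63, 16.28).
The predictive distribution for the next observation is Lomax; its mean is β/(α−1) = 16.28/12.63 = 1.2890.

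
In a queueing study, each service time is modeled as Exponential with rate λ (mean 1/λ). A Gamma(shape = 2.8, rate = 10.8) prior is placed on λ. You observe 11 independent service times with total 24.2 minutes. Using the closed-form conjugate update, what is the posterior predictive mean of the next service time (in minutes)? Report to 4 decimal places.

With a Gamma(shape α, rate β) prior on the exponential rate λ, the posterior after n observations with total T = Σxᵢ is Gamma(α+n, β+T).
Posterior: Gamma(2.8+11, 10.8+24.2) = Gamma(13.8, 35.0).
The predictive distribution for the next observation is Lomax; its mean is β/(α−1) = 35.0/12.8 = 2.7344.

2.7344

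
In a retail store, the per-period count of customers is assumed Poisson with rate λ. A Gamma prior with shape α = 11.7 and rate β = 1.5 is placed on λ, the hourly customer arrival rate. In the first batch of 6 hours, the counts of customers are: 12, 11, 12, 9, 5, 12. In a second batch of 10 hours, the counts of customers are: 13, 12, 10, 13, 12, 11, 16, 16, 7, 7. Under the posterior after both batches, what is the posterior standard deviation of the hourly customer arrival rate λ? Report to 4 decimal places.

With a Gamma(shape α, rate β) prior, the Poisson likelihood is conjugate: the posterior is Gamma(α + ΣXᵢ, β + n).
Batch 1: sum of counts S = 61 over n = 6 hours.
After batch 1: Gamma(α+S, β+n) = Gamma(11.7+61, 1.5+6) = Gamma(72.7, 7.5).
Batch 2: sum of counts S = 117 over n = 10 hours.
After batch 2: Gamma(α+S, β+n) = Gamma(72.7+117, 7.5+10) = Gamma(189.7, 17.5).
SD = √α/β = √189.7/17.5 = 0.7870.

0.7870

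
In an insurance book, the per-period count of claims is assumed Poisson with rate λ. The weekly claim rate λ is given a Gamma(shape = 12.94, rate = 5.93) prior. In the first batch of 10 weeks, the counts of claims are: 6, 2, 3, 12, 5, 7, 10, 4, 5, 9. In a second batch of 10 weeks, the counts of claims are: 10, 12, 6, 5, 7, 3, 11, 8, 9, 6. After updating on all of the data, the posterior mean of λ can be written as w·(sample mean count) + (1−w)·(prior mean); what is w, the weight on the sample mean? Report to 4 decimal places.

0.7713

With a Gamma(shape α, rate β) prior, the Poisson likelihood is conjugate: the posterior is Gamma(α + ΣXᵢ, β + n).
Total number of weeks: n = 10 + 10 = 20.
Posterior mean = (α₀+S)/(β₀+n) = [n/(β₀+n)]·(S/n) + [β₀/(β₀+n)]·(α₀/β₀), so only n and β₀ enter the weight.
Weight on data w = n/(β₀+n) = 20/(5.93+20) = 20/25.93 = 0.7713.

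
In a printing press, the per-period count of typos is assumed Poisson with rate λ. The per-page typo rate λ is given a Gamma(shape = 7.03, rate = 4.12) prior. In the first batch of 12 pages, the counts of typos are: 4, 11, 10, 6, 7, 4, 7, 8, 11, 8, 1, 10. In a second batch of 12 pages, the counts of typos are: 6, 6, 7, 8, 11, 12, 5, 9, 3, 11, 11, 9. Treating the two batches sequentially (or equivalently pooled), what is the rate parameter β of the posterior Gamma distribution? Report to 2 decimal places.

With a Gamma(shape α, rate β) prior, the Poisson likelihood is conjugate: the posterior is Gamma(α + ΣXᵢ, β + n).
Batch 1: sum of counts S = 87 over n = 12 pages.
After batch 1: Gamma(α+S, β+n) = Gamma(7.03+87, 4.12+12) = Gamma(94.03, 16.12).
Batch 2: sum of counts S = 98 over n = 12 pages.
After batch 2: Gamma(α+S, β+n) = Gamma(94.03+98, 16.12+12) = Gamma(192.03, 28.12).
Posterior β = 28.12.

28.12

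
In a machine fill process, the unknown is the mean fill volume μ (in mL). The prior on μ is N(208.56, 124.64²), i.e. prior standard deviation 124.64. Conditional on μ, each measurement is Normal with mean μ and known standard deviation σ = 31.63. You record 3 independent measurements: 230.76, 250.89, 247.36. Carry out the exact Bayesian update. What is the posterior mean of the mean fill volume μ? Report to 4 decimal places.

For Normal data with known variance σ², a Normal(μ₀, σ₀²) prior on μ is conjugate. Posterior precision = 1/σ₀² + n/σ²; posterior mean is the precision-weighted average of μ₀ and x̄.
Σxᵢ = 230.76 + 250.89 + 247.36 = 729.01, so n·x̄ = 729.01.
σ₀² = 124.64² = 15535.1296, σ² = 31.63² = 1000.4569; σ² + n·σ₀² = 1000.4569 + 3·15535.1296 = 47605.8457.
Posterior mean = (μ₀/σ₀² + n·x̄/σ²)/(1/σ₀² + n/σ²) = (σ²·μ₀ + σ₀²·n·x̄)/(σ² + n·σ₀²) = (1000.4569·208.56 + 15535.1296·729.01)/47605.8457 = 11533920.12076/47605.8457 = 242.2795.

242.2795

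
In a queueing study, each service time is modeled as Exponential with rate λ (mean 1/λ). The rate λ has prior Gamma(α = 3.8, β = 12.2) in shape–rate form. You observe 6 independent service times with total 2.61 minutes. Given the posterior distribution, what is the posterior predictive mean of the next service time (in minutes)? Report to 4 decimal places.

With a Gamma(shape α, rate β) prior on the exponential rate λ, the posterior after n observations with total T = Σxᵢ is Gamma(α+n, β+T).
Posterior: Gamma(3.8+6, 12.2+2.61) = Gamma(9.8, 14.81).
The predictive distribution for the next observation is Lomax; its mean is β/(α−1) = 14.81/8.8 = 1.6830.

1.6830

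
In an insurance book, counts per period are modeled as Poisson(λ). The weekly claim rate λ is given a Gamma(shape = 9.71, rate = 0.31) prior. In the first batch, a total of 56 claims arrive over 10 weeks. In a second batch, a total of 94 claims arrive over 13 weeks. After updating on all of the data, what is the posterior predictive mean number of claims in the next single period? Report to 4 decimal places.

6.8516

With a Gamma(shape α, rate β) prior, the Poisson likelihood is conjugate: the posterior is Gamma(α + ΣXᵢ, β + n).
After batch 1: Gamma(α+S, β+n) = Gamma(9.71+56, 0.31+10) = Gamma(65.71, 10.31).
After batch 2: Gamma(α+S, β+n) = Gamma(65.71+94, 10.31+13) = Gamma(159.71, 23.31).
The predictive distribution for one future period is NegBinom with mean α/β = 6.8516.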